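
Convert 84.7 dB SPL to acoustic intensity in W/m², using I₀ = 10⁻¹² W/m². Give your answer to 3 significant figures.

0.000295 W/m²

I/I₀ = 10^(84.7/10) = 2.951e+08, so I = 2.951e+08 × 10⁻¹² W/m².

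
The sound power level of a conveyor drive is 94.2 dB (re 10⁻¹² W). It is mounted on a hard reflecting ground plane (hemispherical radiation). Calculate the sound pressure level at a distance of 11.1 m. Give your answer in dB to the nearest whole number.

65 dB

The power spreads over a hemisphere of area 2π·r², so L_p = L_w − 10·log₁₀(2π·r²).
2π·r² = 774.2 m², 10·log₁₀ of that is 28.888 dB.
L_p = 94.2 − 28.888 = 65.31 dB.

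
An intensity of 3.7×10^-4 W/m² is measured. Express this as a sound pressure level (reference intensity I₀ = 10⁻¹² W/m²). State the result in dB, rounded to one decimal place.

I/I₀ = 3.7×10^-4/10⁻¹² = 3.7×10^8, and L = 10·log₁₀(I/I₀).
L = 10·(0.5682 + 8) = 85.68 dB.

85.7 dB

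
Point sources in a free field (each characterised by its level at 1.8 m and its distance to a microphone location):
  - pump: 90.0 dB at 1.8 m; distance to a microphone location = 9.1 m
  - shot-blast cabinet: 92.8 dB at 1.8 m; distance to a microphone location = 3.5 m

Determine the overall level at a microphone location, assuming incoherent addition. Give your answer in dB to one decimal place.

Propagate each source to the receiver with L = L_ref − 20·log₁₀(r/r_ref), then add intensities.
pump: 90.0 − 20·log₁₀(9.1/1.8) = 90.0 − 14.08 = 75.92 dB.
shot-blast cabinet: 92.8 − 20·log₁₀(3.5/1.8) = 92.8 − 5.78 = 87.02 dB.
Σ 10^(L/10) = 5.431e+08 → L_total = 10·log₁₀(5.431e+08) = 87.35 dB.

87.3 dB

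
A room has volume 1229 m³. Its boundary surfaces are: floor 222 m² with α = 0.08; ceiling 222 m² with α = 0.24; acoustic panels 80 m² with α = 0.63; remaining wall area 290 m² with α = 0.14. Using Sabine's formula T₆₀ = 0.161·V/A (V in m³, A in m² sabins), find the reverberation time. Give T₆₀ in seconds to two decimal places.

Summing Sᵢαᵢ: 222·0.08 + 222·0.24 + 80·0.63 + 290·0.14 = 162.04 m².
T₆₀ = 0.161·V/A = 0.161·1229/162.04 = 1.221 s.

1.22 s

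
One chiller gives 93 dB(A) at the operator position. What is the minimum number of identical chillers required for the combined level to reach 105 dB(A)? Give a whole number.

16

Need L₁ + 10·log₁₀ N ≥ 105, i.e. log₁₀ N ≥ 1.20.
N ≥ 10^(12.0/10) = 15.849, so N = 16.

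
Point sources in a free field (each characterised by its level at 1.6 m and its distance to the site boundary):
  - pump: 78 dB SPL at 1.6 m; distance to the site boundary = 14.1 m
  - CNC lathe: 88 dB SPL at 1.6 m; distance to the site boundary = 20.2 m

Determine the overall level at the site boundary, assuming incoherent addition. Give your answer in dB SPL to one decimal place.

Apply inverse-square spreading to bring every level to the receiver, then sum 10^(L/10).
pump: 78 − 20·log₁₀(14.1/1.6) = 78 − 18.90 = 59.10 dB SPL.
CNC lathe: 88 − 20·log₁₀(20.2/1.6) = 88 − 22.02 = 65.98 dB SPL.
Σ 10^(L/10) = 4.771e+06 → L_total = 10·log₁₀(4.771e+06) = 66.79 dB SPL.

66.8 dB SPL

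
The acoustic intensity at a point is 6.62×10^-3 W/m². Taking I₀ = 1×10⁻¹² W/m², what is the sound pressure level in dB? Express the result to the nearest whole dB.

98 dB

Dividing by I₀ shifts the exponent by 12: I/I₀ = 6.62×10^9.
L = 10·(0.8209 + 9) = 98.21 dB.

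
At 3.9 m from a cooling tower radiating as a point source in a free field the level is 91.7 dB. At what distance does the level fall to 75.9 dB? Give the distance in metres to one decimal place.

The 15.8 dB drop corresponds to a distance ratio of 10^(15.8/20) for a point source.
r₂ = 3.9·10^((91.7−75.9)/20) = 3.9·10^(15.8/20) = 24.05 m.

24.0 m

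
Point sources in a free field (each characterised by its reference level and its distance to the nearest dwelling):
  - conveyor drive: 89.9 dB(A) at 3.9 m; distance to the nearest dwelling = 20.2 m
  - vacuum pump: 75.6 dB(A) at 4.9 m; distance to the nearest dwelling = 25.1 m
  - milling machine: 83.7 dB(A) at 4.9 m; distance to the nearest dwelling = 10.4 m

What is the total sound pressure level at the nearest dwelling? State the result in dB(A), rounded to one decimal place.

Propagate each source to the receiver with L = L_ref − 20·log₁₀(r/r_ref), then add intensities.
conveyor drive: 89.9 − 20·log₁₀(20.2/3.9) = 89.9 − 14.29 = 75.61 dB(A).
vacuum pump: 75.6 − 20·log₁₀(25.1/4.9) = 75.6 − 14.19 = 61.41 dB(A).
milling machine: 83.7 − 20·log₁₀(10.4/4.9) = 83.7 − 6.54 = 77.16 dB(A).
Σ 10^(L/10) = 8.985e+07 → L_total = 10·log₁₀(8.985e+07) = 79.54 dB(A).

79.5 dB(A)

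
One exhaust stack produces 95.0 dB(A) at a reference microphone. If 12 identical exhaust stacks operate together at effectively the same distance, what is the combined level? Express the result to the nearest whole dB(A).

106 dB(A)

L_total = L₁ + 10·log₁₀ N for N identical incoherent sources.
L_total = 95.0 + 10·log₁₀(12) = 95.0 + 10.792 = 105.79 dB(A).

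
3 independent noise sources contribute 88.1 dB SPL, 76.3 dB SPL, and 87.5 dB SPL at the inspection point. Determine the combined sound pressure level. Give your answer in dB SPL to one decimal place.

91.0 dB SPL

Incoherent sources combine by intensity addition: L_total = 10·log₁₀(Σ 10^(L_i/10)).
Σ 10^(L/10) = 10^(88.1/10) + 10^(76.3/10) + 10^(87.5/10) = 1.251e+09.
L_total = 10·log₁₀(1.251e+09) = 90.97 dB SPL.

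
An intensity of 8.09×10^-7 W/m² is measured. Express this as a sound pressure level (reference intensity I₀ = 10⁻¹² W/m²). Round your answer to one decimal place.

Dividing by I₀ shifts the exponent by 12: I/I₀ = 8.09×10^5.
L = 10·(0.9079 + 5) = 59.08 dB.

59.1 dB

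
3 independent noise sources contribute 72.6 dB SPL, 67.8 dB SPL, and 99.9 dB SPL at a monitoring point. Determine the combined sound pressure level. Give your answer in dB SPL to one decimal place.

Incoherent sources combine by intensity addition: L_total = 10·log₁₀(Σ 10^(L_i/10)).
Σ 10^(L/10) = 10^(72.6/10) + 10^(67.8/10) + 10^(99.9/10) = 9.797e+09.
L_total = 10·log₁₀(9.797e+09) = 99.91 dB SPL.

99.9 dB SPL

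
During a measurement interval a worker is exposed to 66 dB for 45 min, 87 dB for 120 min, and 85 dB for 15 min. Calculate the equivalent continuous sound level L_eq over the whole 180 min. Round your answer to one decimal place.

Weight each interval's intensity by its duration and average over T = 180 min:
Σ tᵢ·10^(Lᵢ/10) = 45·10^(66/10) + 120·10^(87/10) + 15·10^(85/10) = 6.507e+10.
L_eq = 10·log₁₀(6.507e+10/180) = 85.58 dB.

85.6 dB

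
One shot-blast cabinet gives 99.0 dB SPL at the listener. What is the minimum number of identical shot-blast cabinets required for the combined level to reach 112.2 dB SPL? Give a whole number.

21

Need L₁ + 10·log₁₀ N ≥ 112.2, i.e. log₁₀ N ≥ 1.32.
N ≥ 10^(13.2/10) = 20.893, so N = 21.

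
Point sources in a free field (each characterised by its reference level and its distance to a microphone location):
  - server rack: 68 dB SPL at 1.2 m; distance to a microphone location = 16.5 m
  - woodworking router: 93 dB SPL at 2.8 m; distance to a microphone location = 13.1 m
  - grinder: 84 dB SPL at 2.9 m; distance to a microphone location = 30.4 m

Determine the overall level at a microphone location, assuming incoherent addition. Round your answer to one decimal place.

79.7 dB SPL

Propagate each source to the receiver with L = L_ref − 20·log₁₀(r/r_ref), then add intensities.
server rack: 68 − 20·log₁₀(16.5/1.2) = 68 − 22.77 = 45.23 dB SPL.
woodworking router: 93 − 20·log₁₀(13.1/2.8) = 93 − 13.40 = 79.60 dB SPL.
grinder: 84 − 20·log₁₀(30.4/2.9) = 84 − 20.41 = 63.59 dB SPL.
Σ 10^(L/10) = 9.347e+07 → L_total = 10·log₁₀(9.347e+07) = 79.71 dB SPL.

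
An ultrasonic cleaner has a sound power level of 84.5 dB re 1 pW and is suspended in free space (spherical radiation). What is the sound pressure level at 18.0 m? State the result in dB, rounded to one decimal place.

48.4 dB

Free-field spherical radiation: L_p = L_w − 10·log₁₀(4π·r²), r = 18.0 m.
4π·r² = 4072 m², 10·log₁₀ of that is 36.098 dB.
L_p = 84.5 − 36.098 = 48.40 dB.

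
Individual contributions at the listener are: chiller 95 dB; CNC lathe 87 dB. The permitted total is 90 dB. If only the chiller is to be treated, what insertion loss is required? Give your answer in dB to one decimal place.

Everything except the chiller sums to 10^(87/10) = 5.012e+08 in linear terms, 87.00 dB.
The limit corresponds to 10^(90/10) = 1.000e+09; subtracting the fixed part leaves 4.988e+08 for the chiller, i.e. 86.98 dB.
So the chiller must be reduced from 95 to 86.98 dB: IL = 8.02 dB.

8.0 dB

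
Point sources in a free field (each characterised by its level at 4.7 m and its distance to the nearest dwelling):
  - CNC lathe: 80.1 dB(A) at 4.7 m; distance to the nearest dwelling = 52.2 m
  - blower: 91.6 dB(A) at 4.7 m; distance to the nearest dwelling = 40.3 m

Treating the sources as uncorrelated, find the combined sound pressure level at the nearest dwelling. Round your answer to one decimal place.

Propagate each source to the receiver with L = L_ref − 20·log₁₀(r/r_ref), then add intensities.
CNC lathe: 80.1 − 20·log₁₀(52.2/4.7) = 80.1 − 20.91 = 59.19 dB(A).
blower: 91.6 − 20·log₁₀(40.3/4.7) = 91.6 − 18.66 = 72.94 dB(A).
Σ 10^(L/10) = 2.049e+07 → L_total = 10·log₁₀(2.049e+07) = 73.12 dB(A).

73.1 dB(A)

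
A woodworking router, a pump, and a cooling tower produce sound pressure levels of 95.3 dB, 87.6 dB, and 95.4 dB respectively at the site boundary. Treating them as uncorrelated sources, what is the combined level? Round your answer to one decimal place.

98.7 dB

Incoherent sources combine by intensity addition: L_total = 10·log₁₀(Σ 10^(L_i/10)).
Σ 10^(L/10) = 10^(95.3/10) + 10^(87.6/10) + 10^(95.4/10) = 7.431e+09.
L_total = 10·log₁₀(7.431e+09) = 98.71 dB.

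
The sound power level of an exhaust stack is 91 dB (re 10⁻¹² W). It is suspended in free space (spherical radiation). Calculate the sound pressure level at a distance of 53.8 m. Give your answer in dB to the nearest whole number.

45 dB

Free-field spherical radiation: L_p = L_w − 10·log₁₀(4π·r²), r = 53.8 m.
4π·r² = 3.637e+04 m², 10·log₁₀ of that is 45.608 dB.
L_p = 91 − 45.608 = 45.39 dB.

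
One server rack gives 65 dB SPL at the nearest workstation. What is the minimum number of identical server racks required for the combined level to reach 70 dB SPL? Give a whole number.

4

Need L₁ + 10·log₁₀ N ≥ 70, i.e. log₁₀ N ≥ 0.50.
N ≥ 10^(5.0/10) = 3.162, so N = 4.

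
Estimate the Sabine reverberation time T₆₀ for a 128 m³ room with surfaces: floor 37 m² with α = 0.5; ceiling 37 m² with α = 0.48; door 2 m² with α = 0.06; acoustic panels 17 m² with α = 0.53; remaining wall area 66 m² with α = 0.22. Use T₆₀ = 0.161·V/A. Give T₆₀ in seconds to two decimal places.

0.34 s

Total absorption A = 37·0.5 + 37·0.48 + 2·0.06 + 17·0.53 + 66·0.22 = 59.91 m² sabins.
T₆₀ = 0.161·V/A = 0.161·128/59.91 = 0.344 s.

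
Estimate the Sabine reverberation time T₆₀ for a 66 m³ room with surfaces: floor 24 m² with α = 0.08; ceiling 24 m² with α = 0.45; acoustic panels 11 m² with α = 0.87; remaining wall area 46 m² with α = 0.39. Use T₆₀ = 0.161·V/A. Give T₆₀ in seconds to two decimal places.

0.26 s

Summing Sᵢαᵢ: 24·0.08 + 24·0.45 + 11·0.87 + 46·0.39 = 40.23 m².
T₆₀ = 0.161 × 66 / 40.23 = 0.264 s.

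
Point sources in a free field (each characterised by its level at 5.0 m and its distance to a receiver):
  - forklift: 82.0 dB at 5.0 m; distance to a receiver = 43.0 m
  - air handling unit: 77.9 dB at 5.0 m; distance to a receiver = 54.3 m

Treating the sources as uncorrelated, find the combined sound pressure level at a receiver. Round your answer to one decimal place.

Apply inverse-square spreading to bring every level to the receiver, then sum 10^(L/10).
forklift: 82.0 − 20·log₁₀(43.0/5.0) = 82.0 − 18.69 = 63.31 dB.
air handling unit: 77.9 − 20·log₁₀(54.3/5.0) = 77.9 − 20.72 = 57.18 dB.
Σ 10^(L/10) = 2.666e+06 → L_total = 10·log₁₀(2.666e+06) = 64.26 dB.

64.3 dB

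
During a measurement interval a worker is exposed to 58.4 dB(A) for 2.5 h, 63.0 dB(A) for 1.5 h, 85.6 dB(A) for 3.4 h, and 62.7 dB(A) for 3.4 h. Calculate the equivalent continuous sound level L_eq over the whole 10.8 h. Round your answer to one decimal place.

The energy average is taken in the linear domain: L_eq = 10·log₁₀[(Σ tᵢ·10^(Lᵢ/10))/T], T = 10.8 h.
Σ tᵢ·10^(Lᵢ/10) = 2.5·10^(58.4/10) + 1.5·10^(63.0/10) + 3.4·10^(85.6/10) + 3.4·10^(62.7/10) = 1.246e+09.
L_eq = 10·log₁₀(1.246e+09/10.8) = 80.62 dB(A).

80.6 dB(A)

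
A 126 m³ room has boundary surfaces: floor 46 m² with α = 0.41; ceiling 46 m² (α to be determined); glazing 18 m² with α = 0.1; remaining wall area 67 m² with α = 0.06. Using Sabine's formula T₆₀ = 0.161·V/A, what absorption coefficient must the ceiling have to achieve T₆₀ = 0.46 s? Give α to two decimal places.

0.42

From T₆₀ = 0.161·V/A, the target T₆₀ = 0.46 s needs A = 0.161·126/0.46 = 44.10 m².
Absorption from the other surfaces = 46·0.41 + 18·0.1 + 67·0.06 = 24.68 m², so the ceiling must supply 19.42 m² over 46 m².
α = 19.42/46 = 0.422.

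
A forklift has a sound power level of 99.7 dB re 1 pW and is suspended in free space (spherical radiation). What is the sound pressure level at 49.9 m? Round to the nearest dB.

55 dB

The power spreads over a sphere of area 4π·r², so L_p = L_w − 10·log₁₀(4π·r²).
4π·r² = 3.129e+04 m², 10·log₁₀ of that is 44.954 dB.
L_p = 99.7 − 44.954 = 54.75 dB.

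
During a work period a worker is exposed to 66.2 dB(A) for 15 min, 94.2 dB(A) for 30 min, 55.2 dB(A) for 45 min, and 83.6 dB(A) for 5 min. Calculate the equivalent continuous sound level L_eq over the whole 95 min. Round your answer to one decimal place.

Weight each interval's intensity by its duration and average over T = 95 min:
Σ tᵢ·10^(Lᵢ/10) = 15·10^(66.2/10) + 30·10^(94.2/10) + 45·10^(55.2/10) + 5·10^(83.6/10) = 8.013e+10.
L_eq = 10·log₁₀(8.013e+10/95) = 89.26 dB(A).

89.3 dB(A)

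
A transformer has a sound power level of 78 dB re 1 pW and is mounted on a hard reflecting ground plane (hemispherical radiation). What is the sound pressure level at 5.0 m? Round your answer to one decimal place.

56.0 dB

L_p = L_w − 10·log₁₀(2π·r²) with r = 5.0 m.
2π·r² = 157.1 m², 10·log₁₀ of that is 21.961 dB.
L_p = 78 − 21.961 = 56.04 dB.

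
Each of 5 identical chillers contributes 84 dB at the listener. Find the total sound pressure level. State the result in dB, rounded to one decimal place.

N identical incoherent sources raise the level by 10·log₁₀ N.
L_total = 84 + 10·log₁₀(5) = 84 + 6.990 = 90.99 dB.

91.0 dB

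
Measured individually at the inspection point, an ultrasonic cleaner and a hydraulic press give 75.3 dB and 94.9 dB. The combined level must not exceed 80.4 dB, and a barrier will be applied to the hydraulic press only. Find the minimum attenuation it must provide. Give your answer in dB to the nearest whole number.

16 dB

The untreated sources together contribute 10^(75.3/10) = 3.388e+07, i.e. 75.30 dB.
The limit corresponds to 10^(80.4/10) = 1.096e+08; subtracting the fixed part leaves 7.576e+07 for the hydraulic press, i.e. 78.79 dB.
Required insertion loss = 94.9 − 78.79 = 16.11 dB.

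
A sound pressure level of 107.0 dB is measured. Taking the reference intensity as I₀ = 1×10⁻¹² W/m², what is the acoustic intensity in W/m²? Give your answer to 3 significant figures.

0.0501 W/m²

I/I₀ = 10^(107.0/10) = 5.012e+10, so I = 5.012e+10 × 10⁻¹² W/m².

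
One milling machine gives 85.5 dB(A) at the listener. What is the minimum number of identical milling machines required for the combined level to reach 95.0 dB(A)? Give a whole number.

Need L₁ + 10·log₁₀ N ≥ 95.0, i.e. log₁₀ N ≥ 0.95.
N ≥ 10^(9.5/10) = 8.913, so N = 9.

9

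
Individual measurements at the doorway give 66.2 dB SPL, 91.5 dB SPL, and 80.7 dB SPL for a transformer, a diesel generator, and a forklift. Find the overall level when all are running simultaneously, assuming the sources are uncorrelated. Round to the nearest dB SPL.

Incoherent sources combine by intensity addition: L_total = 10·log₁₀(Σ 10^(L_i/10)).
Σ 10^(L/10) = 10^(66.2/10) + 10^(91.5/10) + 10^(80.7/10) = 1.534e+09.
L_total = 10·log₁₀(1.534e+09) = 91.86 dB SPL.

92 dB SPL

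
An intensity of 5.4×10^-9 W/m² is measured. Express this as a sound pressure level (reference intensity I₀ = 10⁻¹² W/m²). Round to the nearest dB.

37 dB

Dividing by I₀ shifts the exponent by 12: I/I₀ = 5.4×10^3.
L = 10·(0.7324 + 3) = 37.32 dB.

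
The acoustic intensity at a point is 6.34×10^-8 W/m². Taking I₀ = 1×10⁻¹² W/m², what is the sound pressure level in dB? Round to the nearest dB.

Dividing by I₀ shifts the exponent by 12: I/I₀ = 6.34×10^4.
L = 10·(0.8021 + 4) = 48.02 dB.

48 dB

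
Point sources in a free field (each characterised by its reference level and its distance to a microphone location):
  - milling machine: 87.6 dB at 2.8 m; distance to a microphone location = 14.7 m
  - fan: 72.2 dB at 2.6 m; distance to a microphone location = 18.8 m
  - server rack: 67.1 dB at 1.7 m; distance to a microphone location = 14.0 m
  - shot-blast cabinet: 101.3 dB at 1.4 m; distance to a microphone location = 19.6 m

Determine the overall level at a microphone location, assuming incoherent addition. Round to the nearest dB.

80 dB

Apply inverse-square spreading to bring every level to the receiver, then sum 10^(L/10).
milling machine: 87.6 − 20·log₁₀(14.7/2.8) = 87.6 − 14.40 = 73.20 dB.
fan: 72.2 − 20·log₁₀(18.8/2.6) = 72.2 − 17.18 = 55.02 dB.
server rack: 67.1 − 20·log₁₀(14.0/1.7) = 67.1 − 18.31 = 48.79 dB.
shot-blast cabinet: 101.3 − 20·log₁₀(19.6/1.4) = 101.3 − 22.92 = 78.38 dB.
Σ 10^(L/10) = 9.010e+07 → L_total = 10·log₁₀(9.010e+07) = 79.55 dB.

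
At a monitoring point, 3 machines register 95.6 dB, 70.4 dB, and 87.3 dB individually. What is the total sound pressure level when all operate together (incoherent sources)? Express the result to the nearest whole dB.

96 dB

Incoherent sources combine by intensity addition: L_total = 10·log₁₀(Σ 10^(L_i/10)).
Σ 10^(L/10) = 10^(95.6/10) + 10^(70.4/10) + 10^(87.3/10) = 4.179e+09.
L_total = 10·log₁₀(4.179e+09) = 96.21 dB.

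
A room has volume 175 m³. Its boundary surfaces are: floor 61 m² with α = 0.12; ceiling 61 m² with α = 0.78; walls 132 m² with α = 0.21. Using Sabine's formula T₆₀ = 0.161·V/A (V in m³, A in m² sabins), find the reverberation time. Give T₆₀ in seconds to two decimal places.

0.34 s

A = Σ Sᵢαᵢ = 61·0.12 + 61·0.78 + 132·0.21 = 82.62 m².
T₆₀ = 0.161·V/A = 0.161·175/82.62 = 0.341 s.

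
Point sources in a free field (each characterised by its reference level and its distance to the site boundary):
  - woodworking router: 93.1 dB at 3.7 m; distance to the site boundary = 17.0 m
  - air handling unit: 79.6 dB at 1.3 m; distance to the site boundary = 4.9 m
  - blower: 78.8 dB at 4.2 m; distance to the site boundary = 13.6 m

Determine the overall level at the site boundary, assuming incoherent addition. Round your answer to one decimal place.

80.4 dB

Apply inverse-square spreading to bring every level to the receiver, then sum 10^(L/10).
woodworking router: 93.1 − 20·log₁₀(17.0/3.7) = 93.1 − 13.24 = 79.86 dB.
air handling unit: 79.6 − 20·log₁₀(4.9/1.3) = 79.6 − 11.53 = 68.07 dB.
blower: 78.8 − 20·log₁₀(13.6/4.2) = 78.8 − 10.21 = 68.59 dB.
Σ 10^(L/10) = 1.104e+08 → L_total = 10·log₁₀(1.104e+08) = 80.43 dB.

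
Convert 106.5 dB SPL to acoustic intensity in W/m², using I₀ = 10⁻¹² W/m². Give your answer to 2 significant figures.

0.045 W/m²

I/I₀ = 10^(106.5/10) = 4.467e+10, so I = 4.467e+10 × 10⁻¹² W/m².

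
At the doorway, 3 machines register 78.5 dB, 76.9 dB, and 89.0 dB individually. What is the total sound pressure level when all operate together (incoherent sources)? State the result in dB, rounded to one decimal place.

89.6 dB

Incoherent sources combine by intensity addition: L_total = 10·log₁₀(Σ 10^(L_i/10)).
Σ 10^(L/10) = 10^(78.5/10) + 10^(76.9/10) + 10^(89.0/10) = 9.141e+08.
L_total = 10·log₁₀(9.141e+08) = 89.61 dB.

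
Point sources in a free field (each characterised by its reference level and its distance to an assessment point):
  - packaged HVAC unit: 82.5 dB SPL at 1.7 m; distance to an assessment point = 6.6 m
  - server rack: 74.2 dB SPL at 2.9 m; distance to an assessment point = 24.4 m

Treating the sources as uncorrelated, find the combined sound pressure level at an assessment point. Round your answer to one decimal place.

Apply inverse-square spreading to bring every level to the receiver, then sum 10^(L/10).
packaged HVAC unit: 82.5 − 20·log₁₀(6.6/1.7) = 82.5 − 11.78 = 70.72 dB SPL.
server rack: 74.2 − 20·log₁₀(24.4/2.9) = 74.2 − 18.50 = 55.70 dB SPL.
Σ 10^(L/10) = 1.217e+07 → L_total = 10·log₁₀(1.217e+07) = 70.85 dB SPL.

70.9 dB SPL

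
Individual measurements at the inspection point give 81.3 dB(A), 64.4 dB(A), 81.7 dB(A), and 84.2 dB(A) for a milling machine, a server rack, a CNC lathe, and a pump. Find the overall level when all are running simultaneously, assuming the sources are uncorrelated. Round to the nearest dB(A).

Incoherent sources combine by intensity addition: L_total = 10·log₁₀(Σ 10^(L_i/10)).
Σ 10^(L/10) = 10^(81.3/10) + 10^(64.4/10) + 10^(81.7/10) + 10^(84.2/10) = 5.486e+08.
L_total = 10·log₁₀(5.486e+08) = 87.39 dB(A).

87 dB(A)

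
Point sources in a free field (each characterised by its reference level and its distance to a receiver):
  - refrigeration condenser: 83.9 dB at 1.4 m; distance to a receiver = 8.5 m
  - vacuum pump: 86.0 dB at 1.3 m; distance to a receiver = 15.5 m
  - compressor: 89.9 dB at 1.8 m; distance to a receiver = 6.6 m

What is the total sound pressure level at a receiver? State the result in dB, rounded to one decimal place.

79.1 dB

First find each source's level at the receiver (point-source: −20·log₁₀(r/r_ref)), then combine on an intensity basis.
refrigeration condenser: 83.9 − 20·log₁₀(8.5/1.4) = 83.9 − 15.67 = 68.23 dB.
vacuum pump: 86.0 − 20·log₁₀(15.5/1.3) = 86.0 − 21.53 = 64.47 dB.
compressor: 89.9 − 20·log₁₀(6.6/1.8) = 89.9 − 11.29 = 78.61 dB.
Σ 10^(L/10) = 8.215e+07 → L_total = 10·log₁₀(8.215e+07) = 79.15 dB.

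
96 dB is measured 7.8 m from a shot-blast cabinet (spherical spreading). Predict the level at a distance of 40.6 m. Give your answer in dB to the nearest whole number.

For a point source, L₂ = L₁ − 20·log₁₀(r₂/r₁).
L₂ = 96 − 20·log₁₀(40.6/7.8) = 96 − 14.329 = 81.67 dB.

82 dB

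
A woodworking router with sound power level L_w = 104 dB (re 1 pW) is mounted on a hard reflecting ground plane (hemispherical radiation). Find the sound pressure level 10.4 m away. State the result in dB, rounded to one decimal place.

Free-field hemispherical radiation: L_p = L_w − 10·log₁₀(2π·r²), r = 10.4 m.
2π·r² = 679.6 m², 10·log₁₀ of that is 28.322 dB.
L_p = 104 − 28.322 = 75.68 dB.

75.7 dB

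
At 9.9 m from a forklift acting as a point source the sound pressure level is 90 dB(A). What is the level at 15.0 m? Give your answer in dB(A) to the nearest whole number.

For a point source, L₂ = L₁ − 20·log₁₀(r₂/r₁).
L₂ = 90 − 20·log₁₀(15.0/9.9) = 90 − 3.609 = 86.39 dB(A).

86 dB(A)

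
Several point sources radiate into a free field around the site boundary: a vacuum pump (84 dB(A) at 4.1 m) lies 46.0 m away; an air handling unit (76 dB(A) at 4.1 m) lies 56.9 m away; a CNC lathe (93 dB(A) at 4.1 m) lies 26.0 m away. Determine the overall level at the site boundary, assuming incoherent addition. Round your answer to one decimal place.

First find each source's level at the receiver (point-source: −20·log₁₀(r/r_ref)), then combine on an intensity basis.
vacuum pump: 84 − 20·log₁₀(46.0/4.1) = 84 − 21.00 = 63.00 dB(A).
air handling unit: 76 − 20·log₁₀(56.9/4.1) = 76 − 22.85 = 53.15 dB(A).
CNC lathe: 93 − 20·log₁₀(26.0/4.1) = 93 − 16.04 = 76.96 dB(A).
Σ 10^(L/10) = 5.182e+07 → L_total = 10·log₁₀(5.182e+07) = 77.14 dB(A).

77.1 dB(A)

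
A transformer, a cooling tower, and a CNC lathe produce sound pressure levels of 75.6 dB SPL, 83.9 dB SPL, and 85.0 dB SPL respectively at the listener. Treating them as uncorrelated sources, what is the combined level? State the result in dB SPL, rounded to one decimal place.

For uncorrelated sources the intensities add, so convert each level to linear form, sum, and take 10·log₁₀ of the total.
Σ 10^(L/10) = 10^(75.6/10) + 10^(83.9/10) + 10^(85.0/10) = 5.980e+08.
L_total = 10·log₁₀(5.980e+08) = 87.77 dB SPL.

87.8 dB SPL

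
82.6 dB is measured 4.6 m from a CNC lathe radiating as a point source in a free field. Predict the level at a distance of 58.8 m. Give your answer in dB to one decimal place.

60.5 dB

For a point source, L₂ = L₁ − 20·log₁₀(r₂/r₁).
L₂ = 82.6 − 20·log₁₀(58.8/4.6) = 82.6 − 22.132 = 60.47 dB.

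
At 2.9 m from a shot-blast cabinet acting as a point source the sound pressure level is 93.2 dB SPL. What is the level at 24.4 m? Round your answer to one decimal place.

For a point source, L₂ = L₁ − 20·log₁₀(r₂/r₁).
L₂ = 93.2 − 20·log₁₀(24.4/2.9) = 93.2 − 18.500 = 74.70 dB SPL.

74.7 dB SPL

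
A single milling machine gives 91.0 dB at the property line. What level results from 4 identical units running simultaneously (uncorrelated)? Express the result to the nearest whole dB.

With 4 equal, uncorrelated contributions the intensity is 4× that of one unit, giving a rise of 10·log₁₀ 4.
L_total = 91.0 + 10·log₁₀(4) = 91.0 + 6.021 = 97.02 dB.

97 dB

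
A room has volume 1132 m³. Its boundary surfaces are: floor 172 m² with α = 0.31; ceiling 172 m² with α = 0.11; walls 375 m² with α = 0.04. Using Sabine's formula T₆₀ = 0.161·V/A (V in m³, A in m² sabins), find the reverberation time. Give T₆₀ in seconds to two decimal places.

A = Σ Sᵢαᵢ = 172·0.31 + 172·0.11 + 375·0.04 = 87.24 m².
T₆₀ = 0.161 × 1132 / 87.24 = 2.089 s.

2.09 s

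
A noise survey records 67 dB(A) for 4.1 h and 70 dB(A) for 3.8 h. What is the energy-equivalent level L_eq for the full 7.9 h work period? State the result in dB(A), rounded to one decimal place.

68.7 dB(A)

The energy average is taken in the linear domain: L_eq = 10·log₁₀[(Σ tᵢ·10^(Lᵢ/10))/T], T = 7.9 h.
Σ tᵢ·10^(Lᵢ/10) = 4.1·10^(67/10) + 3.8·10^(70/10) = 5.855e+07.
L_eq = 10·log₁₀(5.855e+07/7.9) = 68.70 dB(A).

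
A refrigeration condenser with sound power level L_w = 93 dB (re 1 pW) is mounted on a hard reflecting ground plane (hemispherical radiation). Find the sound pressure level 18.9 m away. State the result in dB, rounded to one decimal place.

59.5 dB

L_p = L_w − 10·log₁₀(2π·r²) with r = 18.9 m.
2π·r² = 2244 m², 10·log₁₀ of that is 33.511 dB.
L_p = 93 − 33.511 = 59.49 dB.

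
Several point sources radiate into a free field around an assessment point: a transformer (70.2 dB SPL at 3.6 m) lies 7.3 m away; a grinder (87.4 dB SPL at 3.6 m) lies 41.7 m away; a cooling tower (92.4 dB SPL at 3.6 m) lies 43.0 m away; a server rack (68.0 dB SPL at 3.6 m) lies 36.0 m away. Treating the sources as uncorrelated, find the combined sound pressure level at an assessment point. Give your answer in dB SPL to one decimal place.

Propagate each source to the receiver with L = L_ref − 20·log₁₀(r/r_ref), then add intensities.
transformer: 70.2 − 20·log₁₀(7.3/3.6) = 70.2 − 6.14 = 64.06 dB SPL.
grinder: 87.4 − 20·log₁₀(41.7/3.6) = 87.4 − 21.28 = 66.12 dB SPL.
cooling tower: 92.4 − 20·log₁₀(43.0/3.6) = 92.4 − 21.54 = 70.86 dB SPL.
server rack: 68.0 − 20·log₁₀(36.0/3.6) = 68.0 − 20.00 = 48.00 dB SPL.
Σ 10^(L/10) = 1.889e+07 → L_total = 10·log₁₀(1.889e+07) = 72.76 dB SPL.

72.8 dB SPL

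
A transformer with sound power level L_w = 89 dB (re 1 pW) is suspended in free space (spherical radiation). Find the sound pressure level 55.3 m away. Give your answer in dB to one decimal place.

L_p = L_w − 10·log₁₀(4π·r²) with r = 55.3 m.
4π·r² = 3.843e+04 m², 10·log₁₀ of that is 45.847 dB.
L_p = 89 − 45.847 = 43.15 dB.

43.2 dB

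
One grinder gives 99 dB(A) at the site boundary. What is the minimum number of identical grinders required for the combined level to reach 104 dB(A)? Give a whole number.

N identical sources give L₁ + 10·log₁₀ N, so require 10·log₁₀ N ≥ 104 − 99 = 5.0 dB.
N ≥ 10^(5.0/10) = 3.162, so N = 4.

4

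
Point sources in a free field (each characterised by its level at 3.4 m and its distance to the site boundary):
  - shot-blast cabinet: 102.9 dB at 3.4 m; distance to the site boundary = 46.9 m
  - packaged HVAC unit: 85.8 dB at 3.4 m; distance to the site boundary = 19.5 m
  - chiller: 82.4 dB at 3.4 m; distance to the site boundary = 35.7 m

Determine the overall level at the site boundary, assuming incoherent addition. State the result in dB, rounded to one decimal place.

80.6 dB

Apply inverse-square spreading to bring every level to the receiver, then sum 10^(L/10).
shot-blast cabinet: 102.9 − 20·log₁₀(46.9/3.4) = 102.9 − 22.79 = 80.11 dB.
packaged HVAC unit: 85.8 − 20·log₁₀(19.5/3.4) = 85.8 − 15.17 = 70.63 dB.
chiller: 82.4 − 20·log₁₀(35.7/3.4) = 82.4 − 20.42 = 61.98 dB.
Σ 10^(L/10) = 1.156e+08 → L_total = 10·log₁₀(1.156e+08) = 80.63 dB.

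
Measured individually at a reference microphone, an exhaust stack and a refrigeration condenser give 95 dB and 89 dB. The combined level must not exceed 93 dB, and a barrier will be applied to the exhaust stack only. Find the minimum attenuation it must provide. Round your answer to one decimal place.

4.2 dB

Everything except the exhaust stack sums to 10^(89/10) = 7.943e+08 in linear terms, 89.00 dB.
The limit corresponds to 10^(93/10) = 1.995e+09; subtracting the fixed part leaves 1.201e+09 for the exhaust stack, i.e. 90.80 dB.
So the exhaust stack must be reduced from 95 to 90.80 dB: IL = 4.20 dB.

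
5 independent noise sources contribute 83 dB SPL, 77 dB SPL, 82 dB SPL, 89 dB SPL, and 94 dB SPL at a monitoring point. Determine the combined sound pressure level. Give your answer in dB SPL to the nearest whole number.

96 dB SPL

For uncorrelated sources the intensities add, so convert each level to linear form, sum, and take 10·log₁₀ of the total.
Σ 10^(L/10) = 10^(83/10) + 10^(77/10) + 10^(82/10) + 10^(89/10) + 10^(94/10) = 3.714e+09.
L_total = 10·log₁₀(3.714e+09) = 95.70 dB SPL.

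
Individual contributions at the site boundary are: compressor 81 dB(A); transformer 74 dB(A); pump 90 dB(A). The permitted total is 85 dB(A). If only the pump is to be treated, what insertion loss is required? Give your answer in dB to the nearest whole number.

8 dB

The untreated sources together contribute 10^(81/10) + 10^(74/10) = 1.510e+08, i.e. 81.79 dB(A).
The limit corresponds to 10^(85/10) = 3.162e+08; subtracting the fixed part leaves 1.652e+08 for the pump, i.e. 82.18 dB(A).
So the pump must be reduced from 90 to 82.18 dB(A): IL = 7.82 dB.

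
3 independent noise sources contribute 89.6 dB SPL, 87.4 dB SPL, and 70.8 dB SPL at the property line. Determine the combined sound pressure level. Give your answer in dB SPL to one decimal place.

Incoherent sources combine by intensity addition: L_total = 10·log₁₀(Σ 10^(L_i/10)).
Σ 10^(L/10) = 10^(89.6/10) + 10^(87.4/10) + 10^(70.8/10) = 1.474e+09.
L_total = 10·log₁₀(1.474e+09) = 91.68 dB SPL.

91.7 dB SPL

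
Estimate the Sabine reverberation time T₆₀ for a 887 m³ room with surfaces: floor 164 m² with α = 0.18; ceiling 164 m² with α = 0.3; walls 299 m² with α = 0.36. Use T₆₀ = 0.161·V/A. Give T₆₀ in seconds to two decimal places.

Total absorption A = 164·0.18 + 164·0.3 + 299·0.36 = 186.36 m² sabins.
T₆₀ = 0.161·V/A = 0.161·887/186.36 = 0.766 s.

0.77 s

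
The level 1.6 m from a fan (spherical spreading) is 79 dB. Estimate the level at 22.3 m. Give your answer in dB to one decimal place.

56.1 dB

Spherical spreading from a point source gives a 20·log₁₀(r₂/r₁) drop.
L₂ = 79 − 20·log₁₀(22.3/1.6) = 79 − 22.884 = 56.12 dB.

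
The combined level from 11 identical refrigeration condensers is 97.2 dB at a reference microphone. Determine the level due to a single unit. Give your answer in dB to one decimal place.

11 equal contributions raise the level by 10·log₁₀ 11 = 10.414 dB, so each unit alone gives 97.2 − 10.414.

86.8 dB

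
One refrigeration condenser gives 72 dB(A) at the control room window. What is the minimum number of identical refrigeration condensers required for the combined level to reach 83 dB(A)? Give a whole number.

Need L₁ + 10·log₁₀ N ≥ 83, i.e. log₁₀ N ≥ 1.10.
N ≥ 10^(11.0/10) = 12.589, so N = 13.

13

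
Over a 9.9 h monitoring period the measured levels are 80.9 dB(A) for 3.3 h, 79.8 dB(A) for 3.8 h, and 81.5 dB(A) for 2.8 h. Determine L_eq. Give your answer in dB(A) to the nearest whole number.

Weight each interval's intensity by its duration and average over T = 9.9 h:
Σ tᵢ·10^(Lᵢ/10) = 3.3·10^(80.9/10) + 3.8·10^(79.8/10) + 2.8·10^(81.5/10) = 1.164e+09.
L_eq = 10·log₁₀(1.164e+09/9.9) = 80.70 dB(A).

81 dB(A)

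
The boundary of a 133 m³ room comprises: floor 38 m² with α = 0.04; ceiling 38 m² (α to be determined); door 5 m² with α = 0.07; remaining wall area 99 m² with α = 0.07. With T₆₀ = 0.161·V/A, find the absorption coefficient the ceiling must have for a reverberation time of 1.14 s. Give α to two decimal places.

From T₆₀ = 0.161·V/A, the target T₆₀ = 1.14 s needs A = 0.161·133/1.14 = 18.78 m².
Absorption from the other surfaces = 38·0.04 + 5·0.07 + 99·0.07 = 8.80 m², so the ceiling must supply 9.98 m² over 38 m².
α = 9.98/38 = 0.263.

0.26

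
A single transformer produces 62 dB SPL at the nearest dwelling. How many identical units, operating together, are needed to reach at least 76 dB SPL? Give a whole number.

26

N identical sources give L₁ + 10·log₁₀ N, so require 10·log₁₀ N ≥ 76 − 62 = 14.0 dB.
N ≥ 10^(14.0/10) = 25.119, so N = 26.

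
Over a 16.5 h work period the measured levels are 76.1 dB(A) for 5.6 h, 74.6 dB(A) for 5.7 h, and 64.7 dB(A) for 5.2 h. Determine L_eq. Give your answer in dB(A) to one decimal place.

73.9 dB(A)

Weight each interval's intensity by its duration and average over T = 16.5 h:
Σ tᵢ·10^(Lᵢ/10) = 5.6·10^(76.1/10) + 5.7·10^(74.6/10) + 5.2·10^(64.7/10) = 4.079e+08.
L_eq = 10·log₁₀(4.079e+08/16.5) = 73.93 dB(A).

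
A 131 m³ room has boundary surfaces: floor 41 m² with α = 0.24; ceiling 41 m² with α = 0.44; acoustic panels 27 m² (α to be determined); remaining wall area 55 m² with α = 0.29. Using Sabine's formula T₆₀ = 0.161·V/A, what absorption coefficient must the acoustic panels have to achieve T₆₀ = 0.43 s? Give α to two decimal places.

A = 0.161·V/T₆₀ = 0.161·131/0.43 = 49.05 m² sabins.
Absorption from the other surfaces = 41·0.24 + 41·0.44 + 55·0.29 = 43.83 m², so the acoustic panels must supply 5.22 m² over 27 m².
α = 5.22/27 = 0.193.

0.19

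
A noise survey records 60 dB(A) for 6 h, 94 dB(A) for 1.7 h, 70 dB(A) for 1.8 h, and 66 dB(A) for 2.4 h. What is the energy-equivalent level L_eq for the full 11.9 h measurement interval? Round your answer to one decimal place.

The energy average is taken in the linear domain: L_eq = 10·log₁₀[(Σ tᵢ·10^(Lᵢ/10))/T], T = 11.9 h.
Σ tᵢ·10^(Lᵢ/10) = 6·10^(60/10) + 1.7·10^(94/10) + 1.8·10^(70/10) + 2.4·10^(66/10) = 4.304e+09.
L_eq = 10·log₁₀(4.304e+09/11.9) = 85.58 dB(A).

85.6 dB(A)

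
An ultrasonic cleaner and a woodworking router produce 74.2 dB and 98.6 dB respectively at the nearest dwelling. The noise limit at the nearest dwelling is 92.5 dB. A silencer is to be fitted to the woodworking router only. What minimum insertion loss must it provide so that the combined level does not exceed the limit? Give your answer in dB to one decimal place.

6.2 dB

Fixed contribution from the other source: Σ 10^(L/10) = 10^(74.2/10) = 2.630e+07 (74.20 dB).
To meet 92.5 dB overall, the treated woodworking router may contribute at most 10^(92.5/10) − 2.630e+07 = 1.752e+09, i.e. 92.44 dB.
Required insertion loss = 98.6 − 92.44 = 6.16 dB.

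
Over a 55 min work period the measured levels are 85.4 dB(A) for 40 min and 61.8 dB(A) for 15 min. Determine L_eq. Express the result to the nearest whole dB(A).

L_eq = 10·log₁₀[(1/T)·Σ tᵢ·10^(Lᵢ/10)] with T = 55 min.
Σ tᵢ·10^(Lᵢ/10) = 40·10^(85.4/10) + 15·10^(61.8/10) = 1.389e+10.
L_eq = 10·log₁₀(1.389e+10/55) = 84.02 dB(A).

84 dB(A)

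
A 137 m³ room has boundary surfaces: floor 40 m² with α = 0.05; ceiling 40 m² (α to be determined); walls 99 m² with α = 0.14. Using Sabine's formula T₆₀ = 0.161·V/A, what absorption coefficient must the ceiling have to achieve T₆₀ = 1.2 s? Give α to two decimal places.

0.06

A = 0.161·V/T₆₀ = 0.161·137/1.2 = 18.38 m² sabins.
Absorption from the other surfaces = 40·0.05 + 99·0.14 = 15.86 m², so the ceiling must supply 2.52 m² over 40 m².
α = 2.52/40 = 0.063.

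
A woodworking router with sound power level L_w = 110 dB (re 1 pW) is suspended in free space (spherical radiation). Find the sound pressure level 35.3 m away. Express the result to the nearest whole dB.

68 dB

L_p = L_w − 10·log₁₀(4π·r²) with r = 35.3 m.
4π·r² = 1.566e+04 m², 10·log₁₀ of that is 41.948 dB.
L_p = 110 − 41.948 = 68.05 dB.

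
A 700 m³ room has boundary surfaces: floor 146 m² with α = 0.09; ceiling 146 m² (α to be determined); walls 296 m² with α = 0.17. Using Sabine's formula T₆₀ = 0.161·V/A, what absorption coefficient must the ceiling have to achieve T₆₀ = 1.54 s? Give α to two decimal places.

0.07

From T₆₀ = 0.161·V/A, the target T₆₀ = 1.54 s needs A = 0.161·700/1.54 = 73.18 m².
Absorption from the other surfaces = 146·0.09 + 296·0.17 = 63.46 m², so the ceiling must supply 9.72 m² over 146 m².
α = 9.72/146 = 0.067.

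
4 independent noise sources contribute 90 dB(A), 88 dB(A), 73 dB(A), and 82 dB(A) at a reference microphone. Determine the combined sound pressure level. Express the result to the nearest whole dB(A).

93 dB(A)

Incoherent sources combine by intensity addition: L_total = 10·log₁₀(Σ 10^(L_i/10)).
Σ 10^(L/10) = 10^(90/10) + 10^(88/10) + 10^(73/10) + 10^(82/10) = 1.809e+09.
L_total = 10·log₁₀(1.809e+09) = 92.58 dB(A).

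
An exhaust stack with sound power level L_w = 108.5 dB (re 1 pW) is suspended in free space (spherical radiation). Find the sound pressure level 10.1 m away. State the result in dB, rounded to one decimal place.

77.4 dB

Free-field spherical radiation: L_p = L_w − 10·log₁₀(4π·r²), r = 10.1 m.
4π·r² = 1282 m², 10·log₁₀ of that is 31.079 dB.
L_p = 108.5 − 31.079 = 77.42 dB.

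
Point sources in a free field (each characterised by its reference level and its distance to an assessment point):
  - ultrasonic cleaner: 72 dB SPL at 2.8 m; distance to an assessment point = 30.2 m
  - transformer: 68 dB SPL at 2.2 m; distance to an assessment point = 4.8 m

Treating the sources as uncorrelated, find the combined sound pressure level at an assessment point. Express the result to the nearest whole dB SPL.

62 dB SPL

Apply inverse-square spreading to bring every level to the receiver, then sum 10^(L/10).
ultrasonic cleaner: 72 − 20·log₁₀(30.2/2.8) = 72 − 20.66 = 51.34 dB SPL.
transformer: 68 − 20·log₁₀(4.8/2.2) = 68 − 6.78 = 61.22 dB SPL.
Σ 10^(L/10) = 1.462e+06 → L_total = 10·log₁₀(1.462e+06) = 61.65 dB SPL.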